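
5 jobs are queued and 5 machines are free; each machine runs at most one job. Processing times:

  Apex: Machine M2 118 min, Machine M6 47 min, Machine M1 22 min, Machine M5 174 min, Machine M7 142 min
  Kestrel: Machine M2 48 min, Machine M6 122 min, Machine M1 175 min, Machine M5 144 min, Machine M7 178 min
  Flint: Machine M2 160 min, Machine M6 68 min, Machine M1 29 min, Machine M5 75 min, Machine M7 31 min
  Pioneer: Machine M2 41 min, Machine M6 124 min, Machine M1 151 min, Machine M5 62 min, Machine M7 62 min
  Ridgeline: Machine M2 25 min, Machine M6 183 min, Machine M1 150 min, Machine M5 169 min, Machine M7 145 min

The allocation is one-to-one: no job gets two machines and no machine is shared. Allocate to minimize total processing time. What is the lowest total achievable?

Optimal: Apex→Machine M1 (22 min), Kestrel→Machine M6 (122 min), Flint→Machine M7 (31 min), Pioneer→Machine M5 (62 min), Ridgeline→Machine M2 (25 min) — total 22+122+31+62+25 = 262 min.
Column-greedy (each machine in turn goes to its cheapest remaining job) gives 341 min, worse by 79.
Swapping Kestrel↔Flint (Kestrel→Machine M7 178 min, Flint→Machine M6 68 min) adds 93.

Min total: 262 min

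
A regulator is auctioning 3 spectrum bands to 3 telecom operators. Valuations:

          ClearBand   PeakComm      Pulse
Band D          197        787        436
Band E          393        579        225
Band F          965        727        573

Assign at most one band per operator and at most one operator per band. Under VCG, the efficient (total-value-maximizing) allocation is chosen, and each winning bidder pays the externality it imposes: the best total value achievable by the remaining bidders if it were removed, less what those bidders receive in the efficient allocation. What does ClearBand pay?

ClearBand pays $345M.

Efficient allocation: ClearBand→Band F ($965M), PeakComm→Band E ($579M), Pulse→Band D ($436M); total welfare W = $1980M.
ClearBand receives Band F at value $965M, so the others get W − 965 = $1015M.
Without ClearBand: best allocation of the remaining 2 bidders over all 3 bands is PeakComm→Band D ($787M), Pulse→Band F ($573M), total $1360M.
VCG payment = (others' best without ClearBand) − (others' welfare with ClearBand) = 1360 − 1015 = $345M.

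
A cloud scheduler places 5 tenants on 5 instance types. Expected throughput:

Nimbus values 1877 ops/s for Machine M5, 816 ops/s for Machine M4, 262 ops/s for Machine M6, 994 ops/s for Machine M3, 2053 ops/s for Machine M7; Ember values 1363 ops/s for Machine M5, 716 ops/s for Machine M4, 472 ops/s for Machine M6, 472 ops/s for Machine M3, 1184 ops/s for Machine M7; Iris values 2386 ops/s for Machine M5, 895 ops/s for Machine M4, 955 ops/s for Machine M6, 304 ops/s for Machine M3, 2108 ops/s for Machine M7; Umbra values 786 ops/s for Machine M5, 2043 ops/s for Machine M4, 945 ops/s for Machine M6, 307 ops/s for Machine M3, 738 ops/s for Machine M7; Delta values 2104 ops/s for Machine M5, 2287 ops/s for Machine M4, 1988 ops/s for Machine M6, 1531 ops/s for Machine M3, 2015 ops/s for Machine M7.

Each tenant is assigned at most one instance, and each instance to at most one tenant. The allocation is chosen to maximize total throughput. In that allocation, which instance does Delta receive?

This is the linear assignment problem.
Optimal: Nimbus→Machine M7 (2053 ops/s), Ember→Machine M3 (472 ops/s), Iris→Machine M5 (2386 ops/s), Umbra→Machine M4 (2043 ops/s), Delta→Machine M6 (1988 ops/s) — total 2053+472+2386+2043+1988 = 8942 ops/s.
Row-greedy (each tenant in turn takes its best remaining instance) gives 7945 ops/s, worse by 997.
Next-best assignment: Nimbus→Machine M3, Ember→Machine M7, Iris→Machine M5, Umbra→Machine M4, Delta→Machine M6 = 8595 ops/s.
Checked against all permutations: 8942 ops/s is optimal.
Delta's own top instance is Machine M4 (2287 ops/s), but forcing Delta→Machine M4 and reassigning the rest optimally gives only 8143 ops/s — worse by 799.

Delta receives Machine M6.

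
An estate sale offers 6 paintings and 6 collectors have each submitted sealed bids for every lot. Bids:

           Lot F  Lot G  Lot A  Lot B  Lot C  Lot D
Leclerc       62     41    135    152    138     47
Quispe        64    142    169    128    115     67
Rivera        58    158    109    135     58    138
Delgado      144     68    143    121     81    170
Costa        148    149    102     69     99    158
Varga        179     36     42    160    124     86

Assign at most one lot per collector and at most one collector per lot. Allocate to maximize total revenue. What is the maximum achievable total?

Optimal: Leclerc→Lot C ($138), Quispe→Lot A ($169), Rivera→Lot G ($158), Delgado→Lot D ($170), Costa→Lot F ($148), Varga→Lot B ($160) — total 138+169+158+170+148+160 = $943.
Row-greedy (each collector in turn takes its best remaining lot) gives $921, worse by 22.
Every other assignment is strictly worse.

Max total: $943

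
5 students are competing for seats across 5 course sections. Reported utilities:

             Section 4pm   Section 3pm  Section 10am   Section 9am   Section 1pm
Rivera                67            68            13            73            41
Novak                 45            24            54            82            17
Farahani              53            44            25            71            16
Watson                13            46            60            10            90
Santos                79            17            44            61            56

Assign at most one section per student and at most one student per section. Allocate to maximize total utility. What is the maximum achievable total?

Max total: 362 points

Optimal: Rivera→Section 3pm (68 points), Novak→Section 10am (54 points), Farahani→Section 9am (71 points), Watson→Section 1pm (90 points), Santos→Section 4pm (79 points) — total 68+54+71+90+79 = 362 points.
Every other assignment is strictly worse.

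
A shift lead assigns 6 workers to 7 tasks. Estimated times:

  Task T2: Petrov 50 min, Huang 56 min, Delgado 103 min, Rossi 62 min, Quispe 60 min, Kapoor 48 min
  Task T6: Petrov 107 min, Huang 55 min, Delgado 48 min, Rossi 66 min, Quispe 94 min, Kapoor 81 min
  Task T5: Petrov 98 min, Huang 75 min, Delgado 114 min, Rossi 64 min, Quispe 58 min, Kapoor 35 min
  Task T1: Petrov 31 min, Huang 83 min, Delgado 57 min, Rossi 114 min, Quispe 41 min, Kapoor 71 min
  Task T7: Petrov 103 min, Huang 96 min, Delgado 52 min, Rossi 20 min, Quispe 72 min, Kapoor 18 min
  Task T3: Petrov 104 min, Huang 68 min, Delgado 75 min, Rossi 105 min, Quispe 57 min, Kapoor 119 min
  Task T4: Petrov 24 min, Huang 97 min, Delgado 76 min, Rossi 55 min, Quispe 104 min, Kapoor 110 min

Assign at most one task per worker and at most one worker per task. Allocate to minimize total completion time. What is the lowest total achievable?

Treat this as an assignment problem: match each worker to one task.
Optimal: Petrov→Task T4 (24 min), Huang→Task T2 (56 min), Delgado→Task T6 (48 min), Rossi→Task T7 (20 min), Quispe→Task T1 (41 min), Kapoor→Task T5 (35 min) — total 24+56+48+20+41+35 = 224 min.
Checked against all permutations: 224 min is optimal.

Minimum total: 224 min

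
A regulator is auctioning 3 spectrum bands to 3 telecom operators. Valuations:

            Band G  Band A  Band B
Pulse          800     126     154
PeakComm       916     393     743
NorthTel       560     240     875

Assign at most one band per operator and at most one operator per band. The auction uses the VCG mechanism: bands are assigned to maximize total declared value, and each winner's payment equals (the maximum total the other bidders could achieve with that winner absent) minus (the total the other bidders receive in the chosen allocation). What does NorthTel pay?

Efficient allocation: Pulse→Band G ($800M), PeakComm→Band A ($393M), NorthTel→Band B ($875M); total welfare W = $2068M.
NorthTel receives Band B at value $875M, so the others get W − 875 = $1193M.
Without NorthTel: best allocation of the remaining 2 bidders over all 3 bands is Pulse→Band G ($800M), PeakComm→Band B ($743M), total $1543M.
VCG payment = (others' best without NorthTel) − (others' welfare with NorthTel) = 1543 − 1193 = $350M.

NorthTel pays $350M.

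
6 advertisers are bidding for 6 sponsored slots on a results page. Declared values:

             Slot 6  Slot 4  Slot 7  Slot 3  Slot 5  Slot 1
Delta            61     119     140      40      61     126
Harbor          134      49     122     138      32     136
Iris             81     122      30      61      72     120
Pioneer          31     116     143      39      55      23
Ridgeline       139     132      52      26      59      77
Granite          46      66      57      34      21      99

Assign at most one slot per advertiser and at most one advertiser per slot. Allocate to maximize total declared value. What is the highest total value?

Maximum total: $710

Optimal: Delta→Slot 4 ($119), Harbor→Slot 3 ($138), Iris→Slot 5 ($72), Pioneer→Slot 7 ($143), Ridgeline→Slot 6 ($139), Granite→Slot 1 ($99) — total 119+138+72+143+139+99 = $710.
Max-entry greedy (repeatedly take the single best remaining cell) gives $689, worse by 21.
Swapping Granite↔Iris (Granite→Slot 5 $21, Iris→Slot 1 $120) loses 30.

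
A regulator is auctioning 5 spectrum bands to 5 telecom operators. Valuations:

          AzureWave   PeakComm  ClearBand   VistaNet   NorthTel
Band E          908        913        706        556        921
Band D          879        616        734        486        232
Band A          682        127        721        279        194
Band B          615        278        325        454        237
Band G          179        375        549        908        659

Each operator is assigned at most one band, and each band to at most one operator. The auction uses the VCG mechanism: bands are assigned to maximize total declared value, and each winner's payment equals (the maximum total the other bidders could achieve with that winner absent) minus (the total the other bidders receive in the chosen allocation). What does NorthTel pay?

NorthTel pays $561M.

Efficient allocation: AzureWave→Band B ($615M), PeakComm→Band D ($616M), ClearBand→Band A ($721M), VistaNet→Band G ($908M), NorthTel→Band E ($921M); total welfare W = $3781M.
NorthTel receives Band E at value $921M, so the others get W − 921 = $2860M.
Without NorthTel: best allocation of the remaining 4 bidders over all 5 bands is AzureWave→Band D ($879M), PeakComm→Band E ($913M), ClearBand→Band A ($721M), VistaNet→Band G ($908M), total $3421M.
VCG payment = (others' best without NorthTel) − (others' welfare with NorthTel) = 3421 − 2860 = $561M.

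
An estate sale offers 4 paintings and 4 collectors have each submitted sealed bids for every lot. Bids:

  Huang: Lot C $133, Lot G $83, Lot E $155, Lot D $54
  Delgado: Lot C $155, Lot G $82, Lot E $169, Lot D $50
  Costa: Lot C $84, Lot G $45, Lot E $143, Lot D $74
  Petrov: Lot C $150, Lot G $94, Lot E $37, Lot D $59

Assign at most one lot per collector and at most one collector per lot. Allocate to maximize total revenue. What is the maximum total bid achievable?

Max total: $478

Optimal: Huang→Lot E ($155), Delgado→Lot C ($155), Costa→Lot D ($74), Petrov→Lot G ($94) — total 155+155+74+94 = $478.
Max-entry greedy (repeatedly take the single best remaining cell) gives $476, worse by 2.
Swapping Delgado↔Costa (Delgado→Lot D $50, Costa→Lot C $84) loses 95.
Checked against all permutations: $478 is optimal.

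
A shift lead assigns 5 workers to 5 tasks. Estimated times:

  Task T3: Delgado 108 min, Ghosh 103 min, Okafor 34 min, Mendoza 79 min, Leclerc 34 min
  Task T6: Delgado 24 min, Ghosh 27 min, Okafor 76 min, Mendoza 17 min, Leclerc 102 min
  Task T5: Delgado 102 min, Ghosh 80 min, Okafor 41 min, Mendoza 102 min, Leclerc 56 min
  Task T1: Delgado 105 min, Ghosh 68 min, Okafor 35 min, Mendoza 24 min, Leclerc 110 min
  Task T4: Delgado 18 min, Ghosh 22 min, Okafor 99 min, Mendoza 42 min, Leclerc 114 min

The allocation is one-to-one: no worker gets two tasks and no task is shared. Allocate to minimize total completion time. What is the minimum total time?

This is a one-to-one assignment (minimum-cost bipartite matching).
Optimal: Delgado→Task T4 (18 min), Ghosh→Task T6 (27 min), Okafor→Task T5 (41 min), Mendoza→Task T1 (24 min), Leclerc→Task T3 (34 min) — total 18+27+41+24+34 = 144 min.
Row-greedy (each worker in turn takes its cheapest remaining task) gives 159 min, worse by 15.
No other one-to-one assignment undercuts 144 min.

Min total: 144 min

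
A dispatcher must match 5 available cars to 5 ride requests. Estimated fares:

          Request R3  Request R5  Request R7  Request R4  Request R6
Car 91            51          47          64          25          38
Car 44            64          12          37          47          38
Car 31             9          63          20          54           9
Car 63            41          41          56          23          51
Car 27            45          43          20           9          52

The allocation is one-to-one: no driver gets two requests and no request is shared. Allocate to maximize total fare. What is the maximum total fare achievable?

Max total: $276

Optimal: Car 91→Request R7 ($64), Car 44→Request R3 ($64), Car 31→Request R4 ($54), Car 63→Request R6 ($51), Car 27→Request R5 ($43) — total 64+64+54+51+43 = $276.
Row-greedy (each driver in turn takes its best remaining request) gives $251, worse by 25.
Checked against all permutations: $276 is optimal.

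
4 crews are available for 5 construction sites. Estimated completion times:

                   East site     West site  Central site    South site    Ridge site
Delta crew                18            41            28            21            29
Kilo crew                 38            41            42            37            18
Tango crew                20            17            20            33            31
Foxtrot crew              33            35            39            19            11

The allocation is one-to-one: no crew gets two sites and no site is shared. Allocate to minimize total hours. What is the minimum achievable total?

Minimum total: 72 hours

Optimal: Delta crew→East site (18 hours), Kilo crew→Ridge site (18 hours), Tango crew→West site (17 hours), Foxtrot crew→South site (19 hours) — total 18+18+17+19 = 72 hours.
Next-best assignment: Delta crew→East site, Kilo crew→Ridge site, Tango crew→Central site, Foxtrot crew→South site = 75 hours.
No other one-to-one assignment undercuts 72 hours.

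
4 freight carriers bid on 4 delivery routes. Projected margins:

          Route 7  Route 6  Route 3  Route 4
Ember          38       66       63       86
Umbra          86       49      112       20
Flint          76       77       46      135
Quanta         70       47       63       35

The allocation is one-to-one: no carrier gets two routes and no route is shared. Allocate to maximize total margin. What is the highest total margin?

Maximum total: $383k

Optimal: Ember→Route 6 ($66k), Umbra→Route 3 ($112k), Flint→Route 4 ($135k), Quanta→Route 7 ($70k) — total 66+112+135+70 = $383k.
Row-greedy (each carrier in turn takes its best remaining route) gives $345k, worse by 38.
Next-best assignment: Ember→Route 6, Umbra→Route 7, Flint→Route 4, Quanta→Route 3 = $350k.
Swapping Umbra↔Ember (Umbra→Route 6 $49k, Ember→Route 3 $63k) loses 66.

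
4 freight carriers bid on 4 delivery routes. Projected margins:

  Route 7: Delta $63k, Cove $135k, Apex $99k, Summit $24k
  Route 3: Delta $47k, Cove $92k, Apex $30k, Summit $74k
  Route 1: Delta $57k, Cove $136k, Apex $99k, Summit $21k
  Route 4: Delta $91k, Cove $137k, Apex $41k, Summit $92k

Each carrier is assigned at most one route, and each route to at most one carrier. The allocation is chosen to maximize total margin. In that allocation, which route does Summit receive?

Summit receives Route 3.

Treat this as an assignment problem: match each carrier to one route.
Optimal: Delta→Route 4 ($91k), Cove→Route 1 ($136k), Apex→Route 7 ($99k), Summit→Route 3 ($74k) — total 91+136+99+74 = $400k.
Column-greedy (each route in turn goes to its best remaining carrier) gives $399k, worse by 1.
Summit's own top route is Route 4 ($92k), but forcing Summit→Route 4 and reassigning the rest optimally gives only $374k — worse by 26.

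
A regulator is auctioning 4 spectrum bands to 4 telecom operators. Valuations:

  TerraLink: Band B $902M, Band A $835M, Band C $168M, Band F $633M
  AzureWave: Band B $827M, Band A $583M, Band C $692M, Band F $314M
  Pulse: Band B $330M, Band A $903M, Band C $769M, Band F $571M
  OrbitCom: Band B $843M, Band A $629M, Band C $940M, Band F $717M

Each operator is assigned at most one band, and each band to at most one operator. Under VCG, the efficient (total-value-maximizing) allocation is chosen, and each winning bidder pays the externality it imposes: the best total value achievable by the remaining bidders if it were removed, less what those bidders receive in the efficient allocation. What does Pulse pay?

Pulse pays $202M.

Efficient allocation: TerraLink→Band F ($633M), AzureWave→Band B ($827M), Pulse→Band A ($903M), OrbitCom→Band C ($940M); total welfare W = $3303M.
Pulse receives Band A at value $903M, so the others get W − 903 = $2400M.
Without Pulse: best allocation of the remaining 3 bidders over all 4 bands is TerraLink→Band A ($835M), AzureWave→Band B ($827M), OrbitCom→Band C ($940M), total $2602M.
VCG payment = (others' best without Pulse) − (others' welfare with Pulse) = 2602 − 2400 = $202M.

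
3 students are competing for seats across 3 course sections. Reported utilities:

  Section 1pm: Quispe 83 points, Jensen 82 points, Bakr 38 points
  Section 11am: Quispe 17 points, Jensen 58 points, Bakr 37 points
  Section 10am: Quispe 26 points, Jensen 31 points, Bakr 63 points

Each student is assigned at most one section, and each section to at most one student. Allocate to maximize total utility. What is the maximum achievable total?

Max total: 204 points

Optimal: Quispe→Section 1pm (83 points), Jensen→Section 11am (58 points), Bakr→Section 10am (63 points) — total 83+58+63 = 204 points.
Swapping Jensen↔Bakr (Jensen→Section 10am 31 points, Bakr→Section 11am 37 points) loses 53.
No other one-to-one assignment exceeds 204 points.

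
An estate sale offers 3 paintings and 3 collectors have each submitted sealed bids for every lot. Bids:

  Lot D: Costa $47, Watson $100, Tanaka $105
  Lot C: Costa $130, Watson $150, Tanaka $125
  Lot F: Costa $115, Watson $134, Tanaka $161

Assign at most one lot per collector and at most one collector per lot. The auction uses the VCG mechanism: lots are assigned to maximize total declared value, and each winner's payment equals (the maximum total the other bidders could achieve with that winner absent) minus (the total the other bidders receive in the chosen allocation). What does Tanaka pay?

Tanaka pays $35.

Efficient allocation: Costa→Lot C ($130), Watson→Lot D ($100), Tanaka→Lot F ($161); total welfare W = $391.
Tanaka receives Lot F at value $161, so the others get W − 161 = $230.
Without Tanaka: best allocation of the remaining 2 bidders over all 3 lots is Costa→Lot F ($115), Watson→Lot C ($150), total $265.
VCG payment = (others' best without Tanaka) − (others' welfare with Tanaka) = 265 − 230 = $35.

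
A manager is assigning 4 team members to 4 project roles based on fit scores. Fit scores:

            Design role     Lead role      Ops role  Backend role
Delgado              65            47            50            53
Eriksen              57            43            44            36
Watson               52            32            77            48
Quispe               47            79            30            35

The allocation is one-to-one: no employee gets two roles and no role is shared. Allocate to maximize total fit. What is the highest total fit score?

Max total: 266 pts

Optimal: Delgado→Backend role (53 pts), Eriksen→Design role (57 pts), Watson→Ops role (77 pts), Quispe→Lead role (79 pts) — total 53+57+77+79 = 266 pts.
Max-entry greedy (repeatedly take the single best remaining cell) gives 257 pts, worse by 9.
Swapping Eriksen↔Delgado (Eriksen→Backend role 36 pts, Delgado→Design role 65 pts) loses 9.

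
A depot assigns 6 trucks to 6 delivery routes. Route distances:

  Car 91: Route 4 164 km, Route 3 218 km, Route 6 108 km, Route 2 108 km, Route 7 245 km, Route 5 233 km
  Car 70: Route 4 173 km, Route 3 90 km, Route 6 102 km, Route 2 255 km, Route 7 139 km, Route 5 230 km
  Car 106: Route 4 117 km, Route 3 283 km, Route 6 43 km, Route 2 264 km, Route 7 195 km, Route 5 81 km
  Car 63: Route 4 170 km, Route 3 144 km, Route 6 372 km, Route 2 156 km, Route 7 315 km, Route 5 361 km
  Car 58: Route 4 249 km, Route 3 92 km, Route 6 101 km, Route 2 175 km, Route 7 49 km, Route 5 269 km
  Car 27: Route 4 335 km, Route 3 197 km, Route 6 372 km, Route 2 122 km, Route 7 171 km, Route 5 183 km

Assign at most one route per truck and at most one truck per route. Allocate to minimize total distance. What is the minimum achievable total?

Minimum total: 620 km

Optimal: Car 91→Route 6 (108 km), Car 70→Route 3 (90 km), Car 106→Route 5 (81 km), Car 63→Route 4 (170 km), Car 58→Route 7 (49 km), Car 27→Route 2 (122 km) — total 108+90+81+170+49+122 = 620 km.
Min-entry greedy (repeatedly take the single cheapest remaining cell) gives 643 km, worse by 23.
Next-best assignment: Car 91→Route 2, Car 70→Route 3, Car 106→Route 6, Car 63→Route 4, Car 58→Route 7, Car 27→Route 5 = 643 km.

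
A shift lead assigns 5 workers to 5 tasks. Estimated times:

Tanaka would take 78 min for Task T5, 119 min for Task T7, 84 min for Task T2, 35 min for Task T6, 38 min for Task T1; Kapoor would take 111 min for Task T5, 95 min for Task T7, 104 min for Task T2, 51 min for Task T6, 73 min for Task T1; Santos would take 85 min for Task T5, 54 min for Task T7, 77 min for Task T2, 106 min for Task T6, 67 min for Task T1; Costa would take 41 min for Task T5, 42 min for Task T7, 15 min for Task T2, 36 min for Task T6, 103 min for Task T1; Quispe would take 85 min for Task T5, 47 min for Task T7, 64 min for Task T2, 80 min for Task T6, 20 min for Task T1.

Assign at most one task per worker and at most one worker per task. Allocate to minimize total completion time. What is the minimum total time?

Min total: 218 min

Optimal: Tanaka→Task T5 (78 min), Kapoor→Task T6 (51 min), Santos→Task T7 (54 min), Costa→Task T2 (15 min), Quispe→Task T1 (20 min) — total 78+51+54+15+20 = 218 min.
Min-entry greedy (repeatedly take the single cheapest remaining cell) gives 235 min, worse by 17.
Next-best assignment: Tanaka→Task T6, Kapoor→Task T5, Santos→Task T7, Costa→Task T2, Quispe→Task T1 = 235 min.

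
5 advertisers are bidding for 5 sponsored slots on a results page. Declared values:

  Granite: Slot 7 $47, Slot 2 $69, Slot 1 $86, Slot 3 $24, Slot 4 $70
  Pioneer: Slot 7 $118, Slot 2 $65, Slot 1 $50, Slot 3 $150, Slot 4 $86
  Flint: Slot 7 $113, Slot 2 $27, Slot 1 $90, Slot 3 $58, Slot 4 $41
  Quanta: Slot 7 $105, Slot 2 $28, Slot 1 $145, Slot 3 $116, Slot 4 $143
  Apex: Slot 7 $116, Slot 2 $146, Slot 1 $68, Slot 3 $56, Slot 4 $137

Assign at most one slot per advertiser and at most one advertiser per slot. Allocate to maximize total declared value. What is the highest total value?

Maximum total: $638

Optimal: Granite→Slot 1 ($86), Pioneer→Slot 3 ($150), Flint→Slot 7 ($113), Quanta→Slot 4 ($143), Apex→Slot 2 ($146) — total 86+150+113+143+146 = $638.
Max-entry greedy (repeatedly take the single best remaining cell) gives $624, worse by 14.
Swapping Granite↔Apex (Granite→Slot 2 $69, Apex→Slot 1 $68) loses 95.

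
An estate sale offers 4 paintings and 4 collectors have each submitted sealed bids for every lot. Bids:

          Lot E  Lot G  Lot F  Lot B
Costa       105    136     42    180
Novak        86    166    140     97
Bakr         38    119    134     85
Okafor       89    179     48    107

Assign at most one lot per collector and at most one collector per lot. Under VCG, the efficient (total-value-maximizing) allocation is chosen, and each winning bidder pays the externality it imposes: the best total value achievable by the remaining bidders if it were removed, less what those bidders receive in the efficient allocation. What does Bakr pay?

Efficient allocation: Costa→Lot B ($180), Novak→Lot E ($86), Bakr→Lot F ($134), Okafor→Lot G ($179); total welfare W = $579.
Bakr receives Lot F at value $134, so the others get W − 134 = $445.
Without Bakr: best allocation of the remaining 3 bidders over all 4 lots is Costa→Lot B ($180), Novak→Lot F ($140), Okafor→Lot G ($179), total $499.
VCG payment = (others' best without Bakr) − (others' welfare with Bakr) = 499 − 445 = $54.

Bakr pays $54.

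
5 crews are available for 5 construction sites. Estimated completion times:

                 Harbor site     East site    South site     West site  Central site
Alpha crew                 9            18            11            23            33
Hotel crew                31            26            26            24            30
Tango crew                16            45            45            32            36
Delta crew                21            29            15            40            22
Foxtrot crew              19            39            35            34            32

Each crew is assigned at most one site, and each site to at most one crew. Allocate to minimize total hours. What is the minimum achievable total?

Min total: 105 hours

Optimal: Alpha crew→East site (18 hours), Hotel crew→West site (24 hours), Tango crew→Harbor site (16 hours), Delta crew→South site (15 hours), Foxtrot crew→Central site (32 hours) — total 18+24+16+15+32 = 105 hours.
Swapping Foxtrot crew↔Alpha crew (Foxtrot crew→East site 39 hours, Alpha crew→Central site 33 hours) adds 22.
Every other assignment is strictly worse.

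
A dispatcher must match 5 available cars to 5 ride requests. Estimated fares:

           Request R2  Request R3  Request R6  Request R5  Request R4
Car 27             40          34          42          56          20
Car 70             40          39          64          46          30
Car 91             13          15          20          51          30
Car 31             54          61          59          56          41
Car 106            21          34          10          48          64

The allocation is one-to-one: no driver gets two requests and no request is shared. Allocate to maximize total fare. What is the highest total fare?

Optimal: Car 27→Request R2 ($40), Car 70→Request R6 ($64), Car 91→Request R5 ($51), Car 31→Request R3 ($61), Car 106→Request R4 ($64) — total 40+64+51+61+64 = $280.
Next-best assignment: Car 27→Request R3, Car 70→Request R6, Car 91→Request R5, Car 31→Request R2, Car 106→Request R4 = $267.

Max total: $280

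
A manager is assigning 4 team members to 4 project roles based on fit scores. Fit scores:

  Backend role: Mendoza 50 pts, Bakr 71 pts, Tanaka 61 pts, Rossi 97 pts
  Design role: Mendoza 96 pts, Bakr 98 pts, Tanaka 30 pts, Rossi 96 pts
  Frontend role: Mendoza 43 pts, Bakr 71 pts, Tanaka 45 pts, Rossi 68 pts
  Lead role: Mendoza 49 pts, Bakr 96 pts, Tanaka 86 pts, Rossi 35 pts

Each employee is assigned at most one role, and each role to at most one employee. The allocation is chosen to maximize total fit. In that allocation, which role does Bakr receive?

Bakr receives Frontend role.

Optimal: Mendoza→Design role (96 pts), Bakr→Frontend role (71 pts), Tanaka→Lead role (86 pts), Rossi→Backend role (97 pts) — total 96+71+86+97 = 350 pts.
Next-best assignment: Mendoza→Design role, Bakr→Lead role, Tanaka→Frontend role, Rossi→Backend role = 334 pts.
Swapping Mendoza↔Rossi (Mendoza→Backend role 50 pts, Rossi→Design role 96 pts) loses 47.
Checked against all permutations: 350 pts is optimal.
Bakr's own top role is Design role (98 pts), but forcing Bakr→Design role and reassigning the rest optimally gives only 324 pts — worse by 26.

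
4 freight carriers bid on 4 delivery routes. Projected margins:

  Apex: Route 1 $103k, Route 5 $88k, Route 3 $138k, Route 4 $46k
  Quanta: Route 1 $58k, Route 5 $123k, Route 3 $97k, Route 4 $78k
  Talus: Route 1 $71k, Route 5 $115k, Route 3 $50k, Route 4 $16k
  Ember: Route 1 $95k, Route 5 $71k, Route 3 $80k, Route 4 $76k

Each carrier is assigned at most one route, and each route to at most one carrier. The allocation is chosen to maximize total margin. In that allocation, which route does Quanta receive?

Treat this as an assignment problem: match each carrier to one route.
Optimal: Apex→Route 3 ($138k), Quanta→Route 4 ($78k), Talus→Route 5 ($115k), Ember→Route 1 ($95k) — total 138+78+115+95 = $426k.
Column-greedy (each route in turn goes to its best remaining carrier) gives $322k, worse by 104.
No other one-to-one assignment exceeds $426k.
Quanta's own top route is Route 5 ($123k), but forcing Quanta→Route 5 and reassigning the rest optimally gives only $408k — worse by 18.

Quanta receives Route 4.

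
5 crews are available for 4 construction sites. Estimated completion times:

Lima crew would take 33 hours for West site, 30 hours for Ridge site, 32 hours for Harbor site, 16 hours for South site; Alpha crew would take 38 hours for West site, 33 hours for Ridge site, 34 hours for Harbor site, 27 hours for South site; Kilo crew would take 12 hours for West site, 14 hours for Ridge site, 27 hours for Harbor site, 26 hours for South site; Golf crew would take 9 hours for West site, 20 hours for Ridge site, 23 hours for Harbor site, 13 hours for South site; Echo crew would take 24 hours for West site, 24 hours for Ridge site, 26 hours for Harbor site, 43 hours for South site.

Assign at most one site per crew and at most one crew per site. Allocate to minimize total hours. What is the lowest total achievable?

Minimum total: 65 hours

Optimal: Golf crew→West site (9 hours), Kilo crew→Ridge site (14 hours), Echo crew→Harbor site (26 hours), Lima crew→South site (16 hours) — total 9+14+26+16 = 65 hours.
Row-greedy (each crew in turn takes its cheapest remaining site) gives 84 hours, worse by 19.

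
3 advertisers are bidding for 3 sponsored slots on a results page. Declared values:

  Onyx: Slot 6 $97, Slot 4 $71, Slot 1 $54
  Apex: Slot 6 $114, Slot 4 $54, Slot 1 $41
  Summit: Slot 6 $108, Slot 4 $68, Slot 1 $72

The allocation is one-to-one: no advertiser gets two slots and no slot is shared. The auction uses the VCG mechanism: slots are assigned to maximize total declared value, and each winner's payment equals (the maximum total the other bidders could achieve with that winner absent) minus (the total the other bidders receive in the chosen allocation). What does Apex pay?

Efficient allocation: Onyx→Slot 4 ($71), Apex→Slot 6 ($114), Summit→Slot 1 ($72); total welfare W = $257.
Apex receives Slot 6 at value $114, so the others get W − 114 = $143.
Without Apex: best allocation of the remaining 2 bidders over all 3 slots is Onyx→Slot 4 ($71), Summit→Slot 6 ($108), total $179.
VCG payment = (others' best without Apex) − (others' welfare with Apex) = 179 − 143 = $36.

Apex pays $36.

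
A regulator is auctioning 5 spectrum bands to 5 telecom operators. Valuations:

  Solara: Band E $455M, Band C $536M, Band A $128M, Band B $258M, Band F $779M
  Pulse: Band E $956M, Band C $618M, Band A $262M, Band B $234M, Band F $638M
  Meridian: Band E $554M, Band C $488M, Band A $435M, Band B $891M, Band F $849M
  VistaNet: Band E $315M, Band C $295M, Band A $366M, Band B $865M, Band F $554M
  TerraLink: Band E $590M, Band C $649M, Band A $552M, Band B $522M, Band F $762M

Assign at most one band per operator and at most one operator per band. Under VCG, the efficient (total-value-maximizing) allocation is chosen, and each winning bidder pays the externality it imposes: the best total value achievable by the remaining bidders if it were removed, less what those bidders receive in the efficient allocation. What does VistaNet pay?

VistaNet pays $382M.

Efficient allocation: Solara→Band C ($536M), Pulse→Band E ($956M), Meridian→Band F ($849M), VistaNet→Band B ($865M), TerraLink→Band A ($552M); total welfare W = $3758M.
VistaNet receives Band B at value $865M, so the others get W − 865 = $2893M.
Without VistaNet: best allocation of the remaining 4 bidders over all 5 bands is Solara→Band F ($779M), Pulse→Band E ($956M), Meridian→Band B ($891M), TerraLink→Band C ($649M), total $3275M.
VCG payment = (others' best without VistaNet) − (others' welfare with VistaNet) = 3275 − 2893 = $382M.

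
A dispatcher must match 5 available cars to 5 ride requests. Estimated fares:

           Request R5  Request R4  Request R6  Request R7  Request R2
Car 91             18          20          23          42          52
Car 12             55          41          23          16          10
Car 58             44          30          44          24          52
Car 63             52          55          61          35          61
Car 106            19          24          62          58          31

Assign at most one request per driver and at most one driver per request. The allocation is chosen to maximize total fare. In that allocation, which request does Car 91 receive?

Car 91 receives Request R7.

Optimal: Car 91→Request R7 ($42), Car 12→Request R5 ($55), Car 58→Request R2 ($52), Car 63→Request R4 ($55), Car 106→Request R6 ($62) — total 42+55+52+55+62 = $266.
Row-greedy (each driver in turn takes its best remaining request) gives $264, worse by 2.
Checked against all permutations: $266 is optimal.
Car 91's own top request is Request R2 ($52), but forcing Car 91→Request R2 and reassigning the rest optimally gives only $264 — worse by 2.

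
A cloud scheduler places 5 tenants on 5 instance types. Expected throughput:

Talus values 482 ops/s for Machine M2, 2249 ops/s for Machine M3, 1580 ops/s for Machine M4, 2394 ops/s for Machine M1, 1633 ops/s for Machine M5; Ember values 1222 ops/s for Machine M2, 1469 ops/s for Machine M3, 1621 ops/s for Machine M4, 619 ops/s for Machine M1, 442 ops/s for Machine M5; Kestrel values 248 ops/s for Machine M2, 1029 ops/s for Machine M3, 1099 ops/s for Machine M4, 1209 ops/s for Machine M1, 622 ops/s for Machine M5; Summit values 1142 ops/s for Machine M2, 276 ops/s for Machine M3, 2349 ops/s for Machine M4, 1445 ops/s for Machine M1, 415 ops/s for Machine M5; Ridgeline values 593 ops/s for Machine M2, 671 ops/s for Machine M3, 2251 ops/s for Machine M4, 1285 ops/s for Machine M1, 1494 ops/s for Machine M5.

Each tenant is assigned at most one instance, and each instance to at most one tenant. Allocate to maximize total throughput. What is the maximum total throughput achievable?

Treat this as an assignment problem: match each tenant to one instance.
Optimal: Talus→Machine M3 (2249 ops/s), Ember→Machine M2 (1222 ops/s), Kestrel→Machine M1 (1209 ops/s), Summit→Machine M4 (2349 ops/s), Ridgeline→Machine M5 (1494 ops/s) — total 2249+1222+1209+2349+1494 = 8523 ops/s.
Column-greedy (each instance in turn goes to its best remaining tenant) gives 7727 ops/s, worse by 796.

Max total: 8523 ops/s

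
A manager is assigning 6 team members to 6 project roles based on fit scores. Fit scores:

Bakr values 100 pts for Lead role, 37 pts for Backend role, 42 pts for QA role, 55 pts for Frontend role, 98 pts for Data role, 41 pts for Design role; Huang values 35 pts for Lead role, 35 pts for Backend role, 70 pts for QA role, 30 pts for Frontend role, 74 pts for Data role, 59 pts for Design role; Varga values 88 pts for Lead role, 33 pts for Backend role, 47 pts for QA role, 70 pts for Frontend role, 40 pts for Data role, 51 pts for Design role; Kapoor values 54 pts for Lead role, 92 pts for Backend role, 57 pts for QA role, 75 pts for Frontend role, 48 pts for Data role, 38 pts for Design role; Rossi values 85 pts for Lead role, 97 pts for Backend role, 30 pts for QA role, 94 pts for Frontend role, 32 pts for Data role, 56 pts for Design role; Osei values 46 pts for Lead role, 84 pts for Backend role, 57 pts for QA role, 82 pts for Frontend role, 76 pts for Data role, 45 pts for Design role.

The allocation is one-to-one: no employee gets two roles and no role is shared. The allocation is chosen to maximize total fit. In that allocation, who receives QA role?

Osei receives QA role.

Optimal: Bakr→Data role (98 pts), Huang→Design role (59 pts), Varga→Lead role (88 pts), Kapoor→Backend role (92 pts), Rossi→Frontend role (94 pts), Osei→QA role (57 pts) — total 98+59+88+92+94+57 = 488 pts.
Row-greedy (each employee in turn takes its best remaining role) gives 449 pts, worse by 39.
No other one-to-one assignment exceeds 488 pts.
Osei's own top role is Backend role (84 pts), but forcing Osei→Backend role and reassigning the rest optimally gives only 480 pts — worse by 8.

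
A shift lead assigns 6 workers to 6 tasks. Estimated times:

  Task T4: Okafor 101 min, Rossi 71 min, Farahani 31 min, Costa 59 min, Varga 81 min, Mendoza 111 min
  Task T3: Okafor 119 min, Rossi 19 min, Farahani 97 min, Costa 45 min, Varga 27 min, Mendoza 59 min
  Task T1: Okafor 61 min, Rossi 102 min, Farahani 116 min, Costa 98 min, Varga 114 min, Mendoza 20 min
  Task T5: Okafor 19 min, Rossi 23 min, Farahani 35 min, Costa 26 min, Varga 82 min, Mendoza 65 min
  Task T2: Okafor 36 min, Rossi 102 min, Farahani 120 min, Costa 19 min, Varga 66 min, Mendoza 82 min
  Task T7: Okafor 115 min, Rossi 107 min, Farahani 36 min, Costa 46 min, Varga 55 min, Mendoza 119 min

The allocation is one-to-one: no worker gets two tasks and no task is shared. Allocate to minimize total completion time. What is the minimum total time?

Minimum total: 163 min

Optimal: Okafor→Task T5 (19 min), Rossi→Task T3 (19 min), Farahani→Task T4 (31 min), Costa→Task T2 (19 min), Varga→Task T7 (55 min), Mendoza→Task T1 (20 min) — total 19+19+31+19+55+20 = 163 min.
Next-best assignment: Okafor→Task T2, Rossi→Task T5, Farahani→Task T4, Costa→Task T7, Varga→Task T3, Mendoza→Task T1 = 183 min.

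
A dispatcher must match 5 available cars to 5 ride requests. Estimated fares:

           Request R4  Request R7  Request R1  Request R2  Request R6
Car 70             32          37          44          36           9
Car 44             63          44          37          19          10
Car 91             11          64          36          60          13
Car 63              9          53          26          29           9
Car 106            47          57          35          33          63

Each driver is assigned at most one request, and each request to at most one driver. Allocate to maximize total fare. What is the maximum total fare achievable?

Max total: $283

Optimal: Car 70→Request R1 ($44), Car 44→Request R4 ($63), Car 91→Request R2 ($60), Car 63→Request R7 ($53), Car 106→Request R6 ($63) — total 44+63+60+53+63 = $283.
Row-greedy (each driver in turn takes its best remaining request) gives $263, worse by 20.
Next-best assignment: Car 70→Request R1, Car 44→Request R4, Car 91→Request R7, Car 63→Request R2, Car 106→Request R6 = $263.
Checked against all permutations: $283 is optimal.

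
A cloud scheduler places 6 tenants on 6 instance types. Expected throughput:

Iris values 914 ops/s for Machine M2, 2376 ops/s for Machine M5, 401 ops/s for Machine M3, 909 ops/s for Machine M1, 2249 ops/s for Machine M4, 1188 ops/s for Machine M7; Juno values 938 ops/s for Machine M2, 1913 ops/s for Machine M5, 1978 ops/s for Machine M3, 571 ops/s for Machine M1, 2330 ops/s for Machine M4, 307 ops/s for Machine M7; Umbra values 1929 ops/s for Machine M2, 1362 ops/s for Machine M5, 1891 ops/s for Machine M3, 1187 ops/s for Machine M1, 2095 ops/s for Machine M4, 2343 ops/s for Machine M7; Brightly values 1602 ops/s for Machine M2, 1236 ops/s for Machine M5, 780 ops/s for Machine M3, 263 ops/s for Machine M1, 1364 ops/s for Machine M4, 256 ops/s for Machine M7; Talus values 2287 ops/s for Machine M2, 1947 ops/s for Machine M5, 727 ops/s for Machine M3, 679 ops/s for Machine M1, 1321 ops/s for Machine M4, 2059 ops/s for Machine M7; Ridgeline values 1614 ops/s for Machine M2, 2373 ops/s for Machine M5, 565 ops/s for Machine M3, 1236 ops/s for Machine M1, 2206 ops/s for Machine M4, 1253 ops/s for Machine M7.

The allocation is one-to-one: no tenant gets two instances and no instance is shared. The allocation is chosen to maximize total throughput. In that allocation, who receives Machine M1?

Treat this as an assignment problem: match each tenant to one instance.
Optimal: Iris→Machine M5 (2376 ops/s), Juno→Machine M3 (1978 ops/s), Umbra→Machine M7 (2343 ops/s), Brightly→Machine M4 (1364 ops/s), Talus→Machine M2 (2287 ops/s), Ridgeline→Machine M1 (1236 ops/s) — total 2376+1978+2343+1364+2287+1236 = 11584 ops/s.
Column-greedy (each instance in turn goes to its best remaining tenant) gives 10228 ops/s, worse by 1356.
Checked against all permutations: 11584 ops/s is optimal.
Ridgeline's own top instance is Machine M5 (2373 ops/s), but forcing Ridgeline→Machine M5 and reassigning the rest optimally gives only 11493 ops/s — worse by 91.

Ridgeline receives Machine M1.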